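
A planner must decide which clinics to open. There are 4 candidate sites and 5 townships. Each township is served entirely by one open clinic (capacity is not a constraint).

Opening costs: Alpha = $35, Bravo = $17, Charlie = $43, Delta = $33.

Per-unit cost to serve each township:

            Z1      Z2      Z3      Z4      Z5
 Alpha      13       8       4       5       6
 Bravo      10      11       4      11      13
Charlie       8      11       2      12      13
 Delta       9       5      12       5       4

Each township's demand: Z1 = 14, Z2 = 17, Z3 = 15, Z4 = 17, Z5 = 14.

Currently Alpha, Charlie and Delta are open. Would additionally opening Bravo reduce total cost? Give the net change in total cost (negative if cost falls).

No — net change +17 (cost rises by 17).

Current service cost with {Alpha, Charlie, Delta}: 368.
Adding Bravo: each township re-picks its cheapest; new service cost 368, saving 0.
Extra fixed cost: 17. Net change = 17 − 0 = 17.
(Totals: 479 → 496.)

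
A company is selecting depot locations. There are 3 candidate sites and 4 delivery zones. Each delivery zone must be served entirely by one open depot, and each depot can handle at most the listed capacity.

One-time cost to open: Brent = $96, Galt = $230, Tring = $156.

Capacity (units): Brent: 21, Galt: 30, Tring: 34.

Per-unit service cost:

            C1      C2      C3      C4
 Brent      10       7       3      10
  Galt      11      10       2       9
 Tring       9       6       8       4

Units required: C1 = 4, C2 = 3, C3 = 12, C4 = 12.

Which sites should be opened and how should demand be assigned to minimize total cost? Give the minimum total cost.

Minimum total cost: 354

Open {Tring}: C1→Tring 9·4=36, C2→Tring 6·3=18, C3→Tring 8·12=96, C4→Tring 4·12=48.
Loads: Tring carries 31/34. Service 198; fixed 156; total 354.
Next best feasible plan costs 390.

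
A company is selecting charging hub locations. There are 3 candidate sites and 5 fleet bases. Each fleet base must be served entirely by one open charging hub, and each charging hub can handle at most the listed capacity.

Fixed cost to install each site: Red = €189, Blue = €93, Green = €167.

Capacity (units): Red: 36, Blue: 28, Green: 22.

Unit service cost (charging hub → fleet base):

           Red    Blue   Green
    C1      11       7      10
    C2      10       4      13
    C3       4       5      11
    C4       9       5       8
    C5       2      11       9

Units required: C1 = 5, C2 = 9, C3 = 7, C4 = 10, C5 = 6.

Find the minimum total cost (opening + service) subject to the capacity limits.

Minimum total cost: 443

Open {Red, Blue}: C1→Blue 7·5=35, C2→Blue 4·9=36, C3→Red 4·7=28, C4→Blue 5·10=50, C5→Red 2·6=12.
Loads: Red carries 13/36, Blue carries 24/28. Service 161; fixed 282; total 443.
Next best feasible plan costs 463.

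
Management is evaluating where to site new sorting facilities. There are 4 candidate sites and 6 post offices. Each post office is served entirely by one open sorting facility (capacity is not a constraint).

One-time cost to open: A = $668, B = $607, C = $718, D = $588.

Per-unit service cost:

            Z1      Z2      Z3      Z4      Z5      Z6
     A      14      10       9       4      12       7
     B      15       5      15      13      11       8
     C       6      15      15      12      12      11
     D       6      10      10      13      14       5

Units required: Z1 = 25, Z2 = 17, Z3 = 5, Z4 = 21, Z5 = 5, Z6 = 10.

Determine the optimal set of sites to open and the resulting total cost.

For any fixed open set, each post office goes to its cheapest open site; total = fixed + service.
{D}: Z1→D 6·25=150, Z2→D 10·17=170, Z3→D 10·5=50, Z4→D 13·21=273, Z5→D 14·5=70, Z6→D 5·10=50. Service 763; fixed 588; total 1351.
{A}: service 779 + fixed 668 = 1447
{B}: Z1→B 15·25=375, Z2→B 5·17=85, Z3→B 15·5=75, Z4→B 13·21=273, Z5→B 11·5=55, Z6→B 8·10=80. Service 943; fixed 607; total 1550.
{A, B, C, D}: service 469 + fixed 2581 = 3050
No other subset beats 1351.

Open D only; minimum total cost 1351.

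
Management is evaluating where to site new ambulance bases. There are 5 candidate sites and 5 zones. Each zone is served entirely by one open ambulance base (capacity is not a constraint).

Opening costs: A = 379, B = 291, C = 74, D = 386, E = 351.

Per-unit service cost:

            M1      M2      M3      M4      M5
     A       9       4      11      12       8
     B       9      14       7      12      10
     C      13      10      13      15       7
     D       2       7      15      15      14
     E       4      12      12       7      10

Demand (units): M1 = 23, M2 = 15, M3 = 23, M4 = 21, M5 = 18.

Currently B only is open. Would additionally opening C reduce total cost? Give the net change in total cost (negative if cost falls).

Current service cost with {B}: 1010.
Adding C: each zone re-picks its cheapest; new service cost 896, saving 114.
Extra fixed cost: 74. Net change = 74 − 114 = -40.
(Totals: 1301 → 1261.)

Yes — net change −40 (cost falls by 40).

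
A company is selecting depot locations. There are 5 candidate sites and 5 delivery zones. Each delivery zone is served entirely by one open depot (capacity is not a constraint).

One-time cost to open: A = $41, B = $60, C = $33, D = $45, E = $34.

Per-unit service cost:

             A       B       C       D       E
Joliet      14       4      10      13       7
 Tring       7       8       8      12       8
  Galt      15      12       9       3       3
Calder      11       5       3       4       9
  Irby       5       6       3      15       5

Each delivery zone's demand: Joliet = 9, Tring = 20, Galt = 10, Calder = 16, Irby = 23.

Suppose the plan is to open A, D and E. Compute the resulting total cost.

Total cost: 532

Each delivery zone is assigned to its cheapest site among the open ones.
{A, D, E}: Joliet→E 7·9=63, Tring→A 7·20=140, Galt→D 3·10=30, Calder→D 4·16=64, Irby→A 5·23=115. Service 412; fixed 120; total 532.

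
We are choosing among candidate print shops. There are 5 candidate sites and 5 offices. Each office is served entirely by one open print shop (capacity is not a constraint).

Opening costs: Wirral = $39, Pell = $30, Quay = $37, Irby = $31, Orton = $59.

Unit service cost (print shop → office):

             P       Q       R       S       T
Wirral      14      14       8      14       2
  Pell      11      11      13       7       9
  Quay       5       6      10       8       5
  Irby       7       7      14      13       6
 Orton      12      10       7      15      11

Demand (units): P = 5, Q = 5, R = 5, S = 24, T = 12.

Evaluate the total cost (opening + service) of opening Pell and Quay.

Total cost: 400

Each office is assigned to its cheapest site among the open ones.
{Pell, Quay}: P→Quay 5·5=25, Q→Quay 6·5=30, R→Quay 10·5=50, S→Pell 7·24=168, T→Quay 5·12=60. Service 333; fixed 67; total 400.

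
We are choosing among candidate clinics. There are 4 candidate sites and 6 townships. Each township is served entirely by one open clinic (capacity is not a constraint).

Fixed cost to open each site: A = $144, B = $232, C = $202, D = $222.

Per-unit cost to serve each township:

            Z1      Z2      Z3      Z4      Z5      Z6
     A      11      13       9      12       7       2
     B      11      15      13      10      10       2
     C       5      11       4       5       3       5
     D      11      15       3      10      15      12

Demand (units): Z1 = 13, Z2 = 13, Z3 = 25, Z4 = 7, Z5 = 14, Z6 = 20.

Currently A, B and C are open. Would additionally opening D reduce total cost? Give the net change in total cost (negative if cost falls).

Current service cost with {A, B, C}: 425.
Adding D: each township re-picks its cheapest; new service cost 400, saving 25.
Extra fixed cost: 222. Net change = 222 − 25 = 197.
(Totals: 1003 → 1200.)

No — net change +197 (cost rises by 197).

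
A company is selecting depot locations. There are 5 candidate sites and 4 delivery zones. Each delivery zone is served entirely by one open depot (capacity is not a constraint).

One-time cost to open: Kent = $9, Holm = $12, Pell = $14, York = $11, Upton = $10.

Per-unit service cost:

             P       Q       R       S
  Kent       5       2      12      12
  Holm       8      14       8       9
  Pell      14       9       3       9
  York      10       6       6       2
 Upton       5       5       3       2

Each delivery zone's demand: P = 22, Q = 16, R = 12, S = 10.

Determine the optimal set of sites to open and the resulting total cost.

Open Kent and Upton; minimum total cost 217.

For any fixed open set, each delivery zone goes to its cheapest open site; total = fixed + service.
{Kent, Upton}: P→Kent 5·22=110, Q→Kent 2·16=32, R→Upton 3·12=36, S→Upton 2·10=20. Service 198; fixed 19; total 217.
{Kent, York, Upton}: P→Kent 5·22=110, Q→Kent 2·16=32, R→Upton 3·12=36, S→York 2·10=20. Service 198; fixed 30; total 228.
{Kent, Holm, Upton}: service 198 + fixed 31 = 229
{Kent, Holm, Pell, York, Upton}: P→Kent 5·22=110, Q→Kent 2·16=32, R→Pell 3·12=36, S→York 2·10=20. Service 198; fixed 56; total 254.
No other subset beats 217.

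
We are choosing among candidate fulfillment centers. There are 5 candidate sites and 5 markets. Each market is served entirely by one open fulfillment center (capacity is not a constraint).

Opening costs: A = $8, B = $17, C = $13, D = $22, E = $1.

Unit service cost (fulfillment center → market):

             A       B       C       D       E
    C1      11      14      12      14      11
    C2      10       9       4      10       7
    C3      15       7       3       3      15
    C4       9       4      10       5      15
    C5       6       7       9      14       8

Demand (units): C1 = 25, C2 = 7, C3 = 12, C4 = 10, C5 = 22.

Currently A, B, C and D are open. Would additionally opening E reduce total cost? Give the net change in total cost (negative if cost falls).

No — net change +1 (cost rises by 1).

Current service cost with {A, B, C, D}: 511.
Adding E: each market re-picks its cheapest; new service cost 511, saving 0.
Extra fixed cost: 1. Net change = 1 − 0 = 1.
(Totals: 571 → 572.)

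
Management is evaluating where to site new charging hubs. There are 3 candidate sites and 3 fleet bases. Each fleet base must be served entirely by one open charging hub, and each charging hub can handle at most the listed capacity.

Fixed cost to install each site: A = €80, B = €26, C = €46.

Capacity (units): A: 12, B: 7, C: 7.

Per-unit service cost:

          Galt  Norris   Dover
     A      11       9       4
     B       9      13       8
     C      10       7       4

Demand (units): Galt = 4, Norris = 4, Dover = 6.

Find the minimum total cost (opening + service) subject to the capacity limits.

Open {A, B}: Galt→B 9·4=36, Norris→A 9·4=36, Dover→A 4·6=24.
Loads: A carries 10/12, B carries 4/7. Service 96; fixed 106; total 202.
Next best feasible plan costs 222.

Minimum total cost: 202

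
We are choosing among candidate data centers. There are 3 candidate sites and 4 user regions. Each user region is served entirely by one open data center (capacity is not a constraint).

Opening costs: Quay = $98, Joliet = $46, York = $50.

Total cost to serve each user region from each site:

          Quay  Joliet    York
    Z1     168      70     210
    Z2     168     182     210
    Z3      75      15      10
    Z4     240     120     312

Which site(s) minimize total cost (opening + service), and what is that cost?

Open Joliet only; minimum total cost 433.

For any fixed open set, each user region goes to its cheapest open site; total = fixed + service.
{Joliet}: Z1→Joliet 70, Z2→Joliet 182, Z3→Joliet 15, Z4→Joliet 120. Service 387; fixed 46; total 433.
{Joliet, York}: service 382 + fixed 96 = 478
{Quay, Joliet}: Z1→Joliet 70, Z2→Quay 168, Z3→Joliet 15, Z4→Joliet 120. Service 373; fixed 144; total 517.
{Quay, Joliet, York}: service 368 + fixed 194 = 562
No other subset beats 433.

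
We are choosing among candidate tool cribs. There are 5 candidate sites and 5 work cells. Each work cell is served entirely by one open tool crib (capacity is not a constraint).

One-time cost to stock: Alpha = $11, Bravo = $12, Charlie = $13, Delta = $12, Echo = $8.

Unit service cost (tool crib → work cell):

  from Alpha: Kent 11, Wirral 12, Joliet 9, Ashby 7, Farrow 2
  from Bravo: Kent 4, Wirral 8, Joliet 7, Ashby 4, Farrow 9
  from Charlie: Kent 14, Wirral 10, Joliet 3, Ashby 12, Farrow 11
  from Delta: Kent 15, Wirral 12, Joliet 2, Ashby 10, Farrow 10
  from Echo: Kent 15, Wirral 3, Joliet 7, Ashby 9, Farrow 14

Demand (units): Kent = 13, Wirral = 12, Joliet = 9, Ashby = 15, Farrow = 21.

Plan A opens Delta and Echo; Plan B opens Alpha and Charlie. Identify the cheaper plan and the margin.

Plan A: {Delta, Echo}: Kent→Delta 15·13=195, Wirral→Echo 3·12=36, Joliet→Delta 2·9=18, Ashby→Echo 9·15=135, Farrow→Delta 10·21=210. Service 594; fixed 20; total 614.
Plan B: {Alpha, Charlie}: Kent→Alpha 11·13=143, Wirral→Charlie 10·12=120, Joliet→Charlie 3·9=27, Ashby→Alpha 7·15=105, Farrow→Alpha 2·21=42. Service 437; fixed 24; total 461.
Difference: |614 − 461| = 153.

Plan B is cheaper by 153.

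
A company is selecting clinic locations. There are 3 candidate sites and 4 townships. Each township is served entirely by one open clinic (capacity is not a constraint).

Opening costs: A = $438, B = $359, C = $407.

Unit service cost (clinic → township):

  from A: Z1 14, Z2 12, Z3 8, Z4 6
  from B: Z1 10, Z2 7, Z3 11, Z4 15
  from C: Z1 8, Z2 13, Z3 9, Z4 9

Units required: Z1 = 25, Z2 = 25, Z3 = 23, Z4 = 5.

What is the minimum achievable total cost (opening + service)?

Minimum total cost: 1112

For any fixed open set, each township goes to its cheapest open site; total = fixed + service.
{B}: Z1→B 10·25=250, Z2→B 7·25=175, Z3→B 11·23=253, Z4→B 15·5=75. Service 753; fixed 359; total 1112.
{C}: Z1→C 8·25=200, Z2→C 13·25=325, Z3→C 9·23=207, Z4→C 9·5=45. Service 777; fixed 407; total 1184.
{A}: service 864 + fixed 438 = 1302
{A, B, C}: service 589 + fixed 1204 = 1793
No other subset beats 1112.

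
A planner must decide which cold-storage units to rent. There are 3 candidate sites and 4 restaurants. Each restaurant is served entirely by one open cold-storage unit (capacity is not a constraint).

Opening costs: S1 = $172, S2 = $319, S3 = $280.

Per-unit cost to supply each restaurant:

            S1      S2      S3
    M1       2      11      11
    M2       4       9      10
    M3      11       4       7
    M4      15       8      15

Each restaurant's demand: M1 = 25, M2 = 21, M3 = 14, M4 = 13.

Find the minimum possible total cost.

For any fixed open set, each restaurant goes to its cheapest open site; total = fixed + service.
{S1}: M1→S1 2·25=50, M2→S1 4·21=84, M3→S1 11·14=154, M4→S1 15·13=195. Service 483; fixed 172; total 655.
{S1, S2}: M1→S1 2·25=50, M2→S1 4·21=84, M3→S2 4·14=56, M4→S2 8·13=104. Service 294; fixed 491; total 785.
{S1, S3}: M1→S1 2·25=50, M2→S1 4·21=84, M3→S3 7·14=98, M4→S1 15·13=195. Service 427; fixed 452; total 879.
{S1, S2, S3}: service 294 + fixed 771 = 1065
No other subset beats 655.

Minimum total cost: 655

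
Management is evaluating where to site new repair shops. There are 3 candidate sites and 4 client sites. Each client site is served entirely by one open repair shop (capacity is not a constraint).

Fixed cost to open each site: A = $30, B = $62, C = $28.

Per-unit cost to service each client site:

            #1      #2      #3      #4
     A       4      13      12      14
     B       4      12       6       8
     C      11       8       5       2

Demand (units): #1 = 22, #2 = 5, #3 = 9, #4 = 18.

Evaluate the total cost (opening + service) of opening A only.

Each client site is assigned to its cheapest site among the open ones.
{A}: #1→A 4·22=88, #2→A 13·5=65, #3→A 12·9=108, #4→A 14·18=252. Service 513; fixed 30; total 543.

Total cost: 543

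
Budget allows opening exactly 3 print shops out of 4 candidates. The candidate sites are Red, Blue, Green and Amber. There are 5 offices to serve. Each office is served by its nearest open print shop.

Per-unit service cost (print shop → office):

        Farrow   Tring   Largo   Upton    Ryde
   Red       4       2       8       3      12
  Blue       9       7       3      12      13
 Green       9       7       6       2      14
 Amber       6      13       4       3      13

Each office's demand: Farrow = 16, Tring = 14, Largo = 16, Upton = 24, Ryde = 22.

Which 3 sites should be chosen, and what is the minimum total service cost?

With exactly 3 open, each office uses its cheapest among the chosen.
{Red, Blue, Green}: Farrow→Red 4·16=64, Tring→Red 2·14=28, Largo→Blue 3·16=48, Upton→Green 2·24=48, Ryde→Red 12·22=264. Service cost 452.
{Red, Green, Amber}: service cost 468
{Red, Blue, Amber}: service cost 476
Among all 4 size-3 choices, {Red, Blue, Green} is lowest.

Choose Red, Blue and Green; total service cost 452.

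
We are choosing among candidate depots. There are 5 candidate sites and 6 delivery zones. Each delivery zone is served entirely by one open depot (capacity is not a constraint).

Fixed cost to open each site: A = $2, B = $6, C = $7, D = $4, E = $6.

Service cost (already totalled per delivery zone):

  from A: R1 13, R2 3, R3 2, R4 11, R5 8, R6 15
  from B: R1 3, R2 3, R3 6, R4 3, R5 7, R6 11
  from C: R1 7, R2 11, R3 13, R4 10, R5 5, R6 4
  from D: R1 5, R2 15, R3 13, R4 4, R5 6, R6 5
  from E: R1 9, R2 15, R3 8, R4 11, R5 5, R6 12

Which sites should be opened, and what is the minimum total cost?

Open A and D; minimum total cost 31.

For any fixed open set, each delivery zone goes to its cheapest open site; total = fixed + service.
{A, D}: R1→D 5, R2→A 3, R3→A 2, R4→D 4, R5→D 6, R6→D 5. Service 25; fixed 6; total 31.
{A, B, D}: service 22 + fixed 12 = 34
{A, B, C}: R1→B 3, R2→A 3, R3→A 2, R4→B 3, R5→C 5, R6→C 4. Service 20; fixed 15; total 35.
{A, B, C, D, E}: R1→B 3, R2→A 3, R3→A 2, R4→B 3, R5→C 5, R6→C 4. Service 20; fixed 25; total 45.
No other subset beats 31.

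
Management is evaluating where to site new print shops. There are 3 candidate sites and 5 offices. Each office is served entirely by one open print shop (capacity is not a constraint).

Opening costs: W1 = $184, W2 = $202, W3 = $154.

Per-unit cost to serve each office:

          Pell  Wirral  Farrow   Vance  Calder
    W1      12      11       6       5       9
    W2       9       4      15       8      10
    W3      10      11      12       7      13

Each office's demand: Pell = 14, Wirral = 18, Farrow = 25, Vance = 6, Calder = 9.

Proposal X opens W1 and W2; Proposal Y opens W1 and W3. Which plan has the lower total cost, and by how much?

Proposal X is cheaper by 92.

Proposal X: {W1, W2}: Pell→W2 9·14=126, Wirral→W2 4·18=72, Farrow→W1 6·25=150, Vance→W1 5·6=30, Calder→W1 9·9=81. Service 459; fixed 386; total 845.
Proposal Y: {W1, W3}: Pell→W3 10·14=140, Wirral→W1 11·18=198, Farrow→W1 6·25=150, Vance→W1 5·6=30, Calder→W1 9·9=81. Service 599; fixed 338; total 937.
Difference: |845 − 937| = 92.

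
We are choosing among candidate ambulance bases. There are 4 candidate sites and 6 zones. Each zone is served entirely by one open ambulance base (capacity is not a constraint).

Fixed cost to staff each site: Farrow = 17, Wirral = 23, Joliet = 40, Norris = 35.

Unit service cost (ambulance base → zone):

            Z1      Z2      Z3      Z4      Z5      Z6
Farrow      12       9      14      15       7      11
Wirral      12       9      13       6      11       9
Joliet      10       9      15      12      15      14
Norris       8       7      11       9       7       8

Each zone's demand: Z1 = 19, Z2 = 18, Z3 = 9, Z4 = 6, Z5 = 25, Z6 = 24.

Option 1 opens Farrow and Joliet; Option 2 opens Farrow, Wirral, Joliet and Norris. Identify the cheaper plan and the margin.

Option 1: {Farrow, Joliet}: Z1→Joliet 10·19=190, Z2→Farrow 9·18=162, Z3→Farrow 14·9=126, Z4→Joliet 12·6=72, Z5→Farrow 7·25=175, Z6→Farrow 11·24=264. Service 989; fixed 57; total 1046.
Option 2: {Farrow, Wirral, Joliet, Norris}: Z1→Norris 8·19=152, Z2→Norris 7·18=126, Z3→Norris 11·9=99, Z4→Wirral 6·6=36, Z5→Farrow 7·25=175, Z6→Norris 8·24=192. Service 780; fixed 115; total 895.
Difference: |1046 − 895| = 151.

Option 2 is cheaper by 151.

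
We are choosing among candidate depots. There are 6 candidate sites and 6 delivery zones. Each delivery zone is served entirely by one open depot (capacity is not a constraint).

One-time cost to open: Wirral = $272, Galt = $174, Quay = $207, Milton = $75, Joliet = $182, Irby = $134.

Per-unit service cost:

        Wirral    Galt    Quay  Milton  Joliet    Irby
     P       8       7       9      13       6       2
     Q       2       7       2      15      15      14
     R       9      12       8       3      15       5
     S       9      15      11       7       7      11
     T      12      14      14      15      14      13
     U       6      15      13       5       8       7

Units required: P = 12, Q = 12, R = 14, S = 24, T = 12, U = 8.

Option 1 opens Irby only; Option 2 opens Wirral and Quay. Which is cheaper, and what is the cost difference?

Option 1: {Irby}: P→Irby 2·12=24, Q→Irby 14·12=168, R→Irby 5·14=70, S→Irby 11·24=264, T→Irby 13·12=156, U→Irby 7·8=56. Service 738; fixed 134; total 872.
Option 2: {Wirral, Quay}: P→Wirral 8·12=96, Q→Wirral 2·12=24, R→Quay 8·14=112, S→Wirral 9·24=216, T→Wirral 12·12=144, U→Wirral 6·8=48. Service 640; fixed 479; total 1119.
Difference: |872 − 1119| = 247.

Option 1 is cheaper by 247.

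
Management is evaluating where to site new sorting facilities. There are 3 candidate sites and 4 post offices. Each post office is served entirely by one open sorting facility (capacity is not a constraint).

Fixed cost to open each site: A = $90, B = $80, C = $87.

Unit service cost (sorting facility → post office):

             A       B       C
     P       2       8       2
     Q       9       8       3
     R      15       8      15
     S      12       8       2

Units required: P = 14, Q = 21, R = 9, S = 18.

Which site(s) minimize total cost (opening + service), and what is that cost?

For any fixed open set, each post office goes to its cheapest open site; total = fixed + service.
{C}: P→C 2·14=28, Q→C 3·21=63, R→C 15·9=135, S→C 2·18=36. Service 262; fixed 87; total 349.
{B, C}: service 199 + fixed 167 = 366
{A, C}: P→A 2·14=28, Q→C 3·21=63, R→A 15·9=135, S→C 2·18=36. Service 262; fixed 177; total 439.
{A, B, C}: P→A 2·14=28, Q→C 3·21=63, R→B 8·9=72, S→C 2·18=36. Service 199; fixed 257; total 456.
(All 7 nonempty subsets were checked; C only is lowest.)

Open C only; minimum total cost 349.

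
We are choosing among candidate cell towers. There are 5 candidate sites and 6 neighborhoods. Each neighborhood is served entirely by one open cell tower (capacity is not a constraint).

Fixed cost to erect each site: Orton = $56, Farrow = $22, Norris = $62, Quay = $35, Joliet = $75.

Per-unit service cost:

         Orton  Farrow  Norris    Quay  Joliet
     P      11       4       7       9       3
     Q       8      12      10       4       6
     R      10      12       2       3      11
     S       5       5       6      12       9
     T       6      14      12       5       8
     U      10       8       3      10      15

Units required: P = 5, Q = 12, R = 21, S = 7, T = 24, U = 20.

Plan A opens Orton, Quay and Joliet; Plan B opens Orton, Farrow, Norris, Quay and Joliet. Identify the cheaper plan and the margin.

Plan A: {Orton, Quay, Joliet}: P→Joliet 3·5=15, Q→Quay 4·12=48, R→Quay 3·21=63, S→Orton 5·7=35, T→Quay 5·24=120, U→Orton 10·20=200. Service 481; fixed 166; total 647.
Plan B: {Orton, Farrow, Norris, Quay, Joliet}: P→Joliet 3·5=15, Q→Quay 4·12=48, R→Norris 2·21=42, S→Orton 5·7=35, T→Quay 5·24=120, U→Norris 3·20=60. Service 320; fixed 250; total 570.
Difference: |647 − 570| = 77.

Plan B is cheaper by 77.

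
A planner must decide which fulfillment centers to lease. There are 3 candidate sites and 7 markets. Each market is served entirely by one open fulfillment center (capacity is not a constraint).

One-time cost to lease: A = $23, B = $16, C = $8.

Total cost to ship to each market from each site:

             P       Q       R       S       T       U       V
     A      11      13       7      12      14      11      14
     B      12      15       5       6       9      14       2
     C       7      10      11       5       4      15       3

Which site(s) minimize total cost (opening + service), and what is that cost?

Open C only; minimum total cost 63.

For any fixed open set, each market goes to its cheapest open site; total = fixed + service.
{C}: P→C 7, Q→C 10, R→C 11, S→C 5, T→C 4, U→C 15, V→C 3. Service 55; fixed 8; total 63.
{B, C}: service 47 + fixed 24 = 71
{A, C}: service 47 + fixed 31 = 78
{A, B, C}: P→C 7, Q→C 10, R→B 5, S→C 5, T→C 4, U→A 11, V→B 2. Service 44; fixed 47; total 91.
No other subset beats 63.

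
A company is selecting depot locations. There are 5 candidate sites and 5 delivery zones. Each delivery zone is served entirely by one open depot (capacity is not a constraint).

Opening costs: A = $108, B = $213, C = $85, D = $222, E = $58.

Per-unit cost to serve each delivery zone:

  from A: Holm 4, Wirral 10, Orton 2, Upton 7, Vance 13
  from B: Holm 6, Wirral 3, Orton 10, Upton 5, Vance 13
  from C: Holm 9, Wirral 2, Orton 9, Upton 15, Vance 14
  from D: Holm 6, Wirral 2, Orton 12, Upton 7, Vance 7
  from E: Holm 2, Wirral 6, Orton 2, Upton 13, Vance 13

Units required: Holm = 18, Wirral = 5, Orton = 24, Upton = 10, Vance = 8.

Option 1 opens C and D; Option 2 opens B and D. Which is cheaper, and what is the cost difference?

Option 1: {C, D}: Holm→D 6·18=108, Wirral→C 2·5=10, Orton→C 9·24=216, Upton→D 7·10=70, Vance→D 7·8=56. Service 460; fixed 307; total 767.
Option 2: {B, D}: Holm→B 6·18=108, Wirral→D 2·5=10, Orton→B 10·24=240, Upton→B 5·10=50, Vance→D 7·8=56. Service 464; fixed 435; total 899.
Difference: |767 − 899| = 132.

Option 1 is cheaper by 132.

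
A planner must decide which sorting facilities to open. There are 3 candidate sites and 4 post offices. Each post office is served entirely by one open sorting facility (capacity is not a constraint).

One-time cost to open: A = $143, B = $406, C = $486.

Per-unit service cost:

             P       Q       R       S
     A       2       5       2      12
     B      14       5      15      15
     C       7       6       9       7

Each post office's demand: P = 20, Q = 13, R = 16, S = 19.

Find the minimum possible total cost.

For any fixed open set, each post office goes to its cheapest open site; total = fixed + service.
{A}: P→A 2·20=40, Q→A 5·13=65, R→A 2·16=32, S→A 12·19=228. Service 365; fixed 143; total 508.
{A, C}: P→A 2·20=40, Q→A 5·13=65, R→A 2·16=32, S→C 7·19=133. Service 270; fixed 629; total 899.
{A, B}: P→A 2·20=40, Q→A 5·13=65, R→A 2·16=32, S→A 12·19=228. Service 365; fixed 549; total 914.
{A, B, C}: P→A 2·20=40, Q→A 5·13=65, R→A 2·16=32, S→C 7·19=133. Service 270; fixed 1035; total 1305.
No other subset beats 508.

Minimum total cost: 508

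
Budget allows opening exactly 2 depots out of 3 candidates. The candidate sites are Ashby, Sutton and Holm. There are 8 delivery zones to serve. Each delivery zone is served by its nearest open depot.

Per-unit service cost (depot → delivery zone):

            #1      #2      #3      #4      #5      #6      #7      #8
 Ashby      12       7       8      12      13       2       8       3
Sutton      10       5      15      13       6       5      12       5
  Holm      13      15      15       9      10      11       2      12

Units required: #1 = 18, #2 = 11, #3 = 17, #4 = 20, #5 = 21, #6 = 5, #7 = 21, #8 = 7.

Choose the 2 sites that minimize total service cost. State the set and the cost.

With exactly 2 open, each delivery zone uses its cheapest among the chosen.
{Ashby, Holm}: #1→Ashby 12·18=216, #2→Ashby 7·11=77, #3→Ashby 8·17=136, #4→Holm 9·20=180, #5→Holm 10·21=210, #6→Ashby 2·5=10, #7→Holm 2·21=42, #8→Ashby 3·7=21. Service cost 892.
{Sutton, Holm}: service cost 898
{Ashby, Sutton}: service cost 936
Among all 3 size-2 choices, {Ashby, Holm} is lowest.

Choose Ashby and Holm; total service cost 892.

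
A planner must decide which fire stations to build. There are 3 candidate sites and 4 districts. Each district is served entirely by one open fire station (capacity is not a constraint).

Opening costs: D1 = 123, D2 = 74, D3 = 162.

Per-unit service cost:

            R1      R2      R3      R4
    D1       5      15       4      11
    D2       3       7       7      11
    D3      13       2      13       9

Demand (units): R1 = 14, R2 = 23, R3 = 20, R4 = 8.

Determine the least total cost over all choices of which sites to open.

Minimum total cost: 505

For any fixed open set, each district goes to its cheapest open site; total = fixed + service.
{D2}: R1→D2 3·14=42, R2→D2 7·23=161, R3→D2 7·20=140, R4→D2 11·8=88. Service 431; fixed 74; total 505.
{D2, D3}: service 300 + fixed 236 = 536
{D1, D3}: service 268 + fixed 285 = 553
{D1, D2, D3}: service 240 + fixed 359 = 599
No other subset beats 505.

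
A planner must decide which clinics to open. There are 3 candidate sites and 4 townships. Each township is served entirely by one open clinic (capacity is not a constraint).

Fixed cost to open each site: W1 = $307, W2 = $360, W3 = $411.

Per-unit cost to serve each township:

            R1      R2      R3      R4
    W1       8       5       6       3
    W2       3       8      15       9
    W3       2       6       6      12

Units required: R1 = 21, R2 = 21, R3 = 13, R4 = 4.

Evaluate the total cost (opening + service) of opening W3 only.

Each township is assigned to its cheapest site among the open ones.
{W3}: R1→W3 2·21=42, R2→W3 6·21=126, R3→W3 6·13=78, R4→W3 12·4=48. Service 294; fixed 411; total 705.

Total cost: 705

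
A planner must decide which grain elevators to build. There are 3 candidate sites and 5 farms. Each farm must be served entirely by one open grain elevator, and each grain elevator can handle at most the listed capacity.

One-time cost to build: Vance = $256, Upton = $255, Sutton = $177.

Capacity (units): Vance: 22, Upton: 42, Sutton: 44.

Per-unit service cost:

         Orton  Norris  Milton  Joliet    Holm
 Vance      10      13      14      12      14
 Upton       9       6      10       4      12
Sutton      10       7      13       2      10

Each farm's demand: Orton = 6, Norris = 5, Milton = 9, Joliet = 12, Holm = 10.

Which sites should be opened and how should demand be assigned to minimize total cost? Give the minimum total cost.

Minimum total cost: 513

Open {Sutton}: Orton→Sutton 10·6=60, Norris→Sutton 7·5=35, Milton→Sutton 13·9=117, Joliet→Sutton 2·12=24, Holm→Sutton 10·10=100.
Loads: Sutton carries 42/44. Service 336; fixed 177; total 513.
Next best feasible plan costs 597.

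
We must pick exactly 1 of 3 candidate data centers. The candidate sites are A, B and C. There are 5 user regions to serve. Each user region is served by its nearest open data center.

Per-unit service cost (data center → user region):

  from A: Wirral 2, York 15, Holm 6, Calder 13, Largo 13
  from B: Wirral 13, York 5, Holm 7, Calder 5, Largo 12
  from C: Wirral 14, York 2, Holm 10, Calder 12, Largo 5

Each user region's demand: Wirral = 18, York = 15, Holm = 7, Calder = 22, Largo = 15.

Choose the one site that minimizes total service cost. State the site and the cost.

Choose B only; total service cost 648.

With exactly 1 open, each user region uses its cheapest among the chosen.
{B}: Wirral→B 13·18=234, York→B 5·15=75, Holm→B 7·7=49, Calder→B 5·22=110, Largo→B 12·15=180. Service cost 648.
{C}: service cost 691
{A}: service cost 784
Among all 3 size-1 choices, {B} is lowest.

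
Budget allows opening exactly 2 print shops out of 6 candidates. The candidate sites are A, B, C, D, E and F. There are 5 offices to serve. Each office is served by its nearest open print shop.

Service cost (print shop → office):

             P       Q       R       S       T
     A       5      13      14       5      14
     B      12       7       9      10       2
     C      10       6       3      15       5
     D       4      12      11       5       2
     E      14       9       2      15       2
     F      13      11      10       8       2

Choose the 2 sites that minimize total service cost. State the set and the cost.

With exactly 2 open, each office uses its cheapest among the chosen.
{C, D}: P→D 4, Q→C 6, R→C 3, S→D 5, T→D 2. Service cost 20.
{D, E}: service cost 22
{A, E}: service cost 23
Among all 15 size-2 choices, {C, D} is lowest.

Choose C and D; total service cost 20.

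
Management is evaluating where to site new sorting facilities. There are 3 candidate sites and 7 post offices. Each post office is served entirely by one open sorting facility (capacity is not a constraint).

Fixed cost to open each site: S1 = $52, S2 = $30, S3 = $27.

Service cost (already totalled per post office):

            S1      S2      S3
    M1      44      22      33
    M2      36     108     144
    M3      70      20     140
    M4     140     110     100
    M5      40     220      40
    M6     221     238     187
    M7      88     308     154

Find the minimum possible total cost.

For any fixed open set, each post office goes to its cheapest open site; total = fixed + service.
{S1, S2, S3}: M1→S2 22, M2→S1 36, M3→S2 20, M4→S3 100, M5→S1 40, M6→S3 187, M7→S1 88. Service 493; fixed 109; total 602.
{S1, S2}: service 537 + fixed 82 = 619
{S1, S3}: service 554 + fixed 79 = 633
{S3}: service 798 + fixed 27 = 825
No other subset beats 602.

Minimum total cost: 602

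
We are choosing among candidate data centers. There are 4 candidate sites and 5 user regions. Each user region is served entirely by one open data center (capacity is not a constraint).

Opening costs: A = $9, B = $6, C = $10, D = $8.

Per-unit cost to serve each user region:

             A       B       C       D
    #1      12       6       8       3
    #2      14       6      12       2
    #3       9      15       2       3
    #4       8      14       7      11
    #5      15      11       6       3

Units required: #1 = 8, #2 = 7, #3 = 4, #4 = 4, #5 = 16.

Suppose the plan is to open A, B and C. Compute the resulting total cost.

Total cost: 247

Each user region is assigned to its cheapest site among the open ones.
{A, B, C}: #1→B 6·8=48, #2→B 6·7=42, #3→C 2·4=8, #4→C 7·4=28, #5→C 6·16=96. Service 222; fixed 25; total 247.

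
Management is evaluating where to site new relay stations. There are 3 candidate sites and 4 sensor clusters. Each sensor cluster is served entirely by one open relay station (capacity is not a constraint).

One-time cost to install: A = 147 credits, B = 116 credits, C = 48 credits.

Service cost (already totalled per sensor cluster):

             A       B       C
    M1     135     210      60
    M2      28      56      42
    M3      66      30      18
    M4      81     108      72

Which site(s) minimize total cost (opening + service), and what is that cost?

For any fixed open set, each sensor cluster goes to its cheapest open site; total = fixed + service.
{C}: M1→C 60, M2→C 42, M3→C 18, M4→C 72. Service 192; fixed 48; total 240.
{B, C}: service 192 + fixed 164 = 356
{A, C}: service 178 + fixed 195 = 373
{A, B, C}: M1→C 60, M2→A 28, M3→C 18, M4→C 72. Service 178; fixed 311; total 489.
(All 7 nonempty subsets were checked; C only is lowest.)

Open C only; minimum total cost 240.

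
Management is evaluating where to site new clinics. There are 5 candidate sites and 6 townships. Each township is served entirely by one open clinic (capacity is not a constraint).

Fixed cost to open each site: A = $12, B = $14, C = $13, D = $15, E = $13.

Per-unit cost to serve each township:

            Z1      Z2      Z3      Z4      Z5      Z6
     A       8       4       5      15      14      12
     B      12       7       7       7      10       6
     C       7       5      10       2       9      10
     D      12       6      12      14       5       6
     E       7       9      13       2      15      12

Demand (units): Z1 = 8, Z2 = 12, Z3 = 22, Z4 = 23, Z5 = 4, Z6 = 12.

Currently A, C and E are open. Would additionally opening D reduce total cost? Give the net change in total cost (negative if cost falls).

Yes — net change −49 (cost falls by 49).

Current service cost with {A, C, E}: 416.
Adding D: each township re-picks its cheapest; new service cost 352, saving 64.
Extra fixed cost: 15. Net change = 15 − 64 = -49.
(Totals: 454 → 405.)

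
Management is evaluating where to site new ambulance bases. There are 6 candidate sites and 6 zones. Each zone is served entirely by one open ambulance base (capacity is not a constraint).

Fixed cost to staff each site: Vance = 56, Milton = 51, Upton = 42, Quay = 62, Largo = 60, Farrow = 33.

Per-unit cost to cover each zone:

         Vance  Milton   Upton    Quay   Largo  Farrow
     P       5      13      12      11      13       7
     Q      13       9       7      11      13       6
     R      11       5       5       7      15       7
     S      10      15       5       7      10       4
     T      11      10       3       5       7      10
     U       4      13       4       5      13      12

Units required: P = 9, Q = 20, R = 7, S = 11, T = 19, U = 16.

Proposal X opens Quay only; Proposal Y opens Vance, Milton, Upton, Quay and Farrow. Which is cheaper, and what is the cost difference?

Proposal Y is cheaper by 73.

Proposal X: {Quay}: P→Quay 11·9=99, Q→Quay 11·20=220, R→Quay 7·7=49, S→Quay 7·11=77, T→Quay 5·19=95, U→Quay 5·16=80. Service 620; fixed 62; total 682.
Proposal Y: {Vance, Milton, Upton, Quay, Farrow}: P→Vance 5·9=45, Q→Farrow 6·20=120, R→Milton 5·7=35, S→Farrow 4·11=44, T→Upton 3·19=57, U→Vance 4·16=64. Service 365; fixed 244; total 609.
Difference: |682 − 609| = 73.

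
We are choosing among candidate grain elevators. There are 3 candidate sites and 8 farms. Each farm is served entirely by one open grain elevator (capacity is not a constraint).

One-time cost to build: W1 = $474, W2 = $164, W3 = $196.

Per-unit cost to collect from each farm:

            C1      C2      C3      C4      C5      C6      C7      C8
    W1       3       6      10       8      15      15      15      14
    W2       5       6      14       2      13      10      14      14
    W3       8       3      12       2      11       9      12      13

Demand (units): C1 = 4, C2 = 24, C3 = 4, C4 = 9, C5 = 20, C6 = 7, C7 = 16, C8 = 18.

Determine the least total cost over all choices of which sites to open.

Minimum total cost: 1075

For any fixed open set, each farm goes to its cheapest open site; total = fixed + service.
{W3}: C1→W3 8·4=32, C2→W3 3·24=72, C3→W3 12·4=48, C4→W3 2·9=18, C5→W3 11·20=220, C6→W3 9·7=63, C7→W3 12·16=192, C8→W3 13·18=234. Service 879; fixed 196; total 1075.
{W2}: C1→W2 5·4=20, C2→W2 6·24=144, C3→W2 14·4=56, C4→W2 2·9=18, C5→W2 13·20=260, C6→W2 10·7=70, C7→W2 14·16=224, C8→W2 14·18=252. Service 1044; fixed 164; total 1208.
{W2, W3}: C1→W2 5·4=20, C2→W3 3·24=72, C3→W3 12·4=48, C4→W2 2·9=18, C5→W3 11·20=220, C6→W3 9·7=63, C7→W3 12·16=192, C8→W3 13·18=234. Service 867; fixed 360; total 1227.
{W1, W2, W3}: C1→W1 3·4=12, C2→W3 3·24=72, C3→W1 10·4=40, C4→W2 2·9=18, C5→W3 11·20=220, C6→W3 9·7=63, C7→W3 12·16=192, C8→W3 13·18=234. Service 851; fixed 834; total 1685.
(All 7 nonempty subsets were checked; W3 only is lowest.)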